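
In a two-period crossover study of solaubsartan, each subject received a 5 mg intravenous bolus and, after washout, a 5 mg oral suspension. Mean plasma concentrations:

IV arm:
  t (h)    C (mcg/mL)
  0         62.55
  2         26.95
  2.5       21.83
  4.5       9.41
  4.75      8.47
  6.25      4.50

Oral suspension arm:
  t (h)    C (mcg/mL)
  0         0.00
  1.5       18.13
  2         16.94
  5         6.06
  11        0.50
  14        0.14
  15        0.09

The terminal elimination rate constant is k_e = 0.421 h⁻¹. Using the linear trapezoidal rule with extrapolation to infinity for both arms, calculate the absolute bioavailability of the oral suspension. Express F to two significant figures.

F = 0.50

Trapezoidal AUC_0→6.25 (IV):
  [0→2]: (62.55+26.95)/2 × 2 = 89.5
  [2→2.5]: (26.95+21.83)/2 × 0.5 = 12.195
  [2.5→4.5]: (21.83+9.41)/2 × 2 = 31.24
  [4.5→4.75]: (9.41+8.47)/2 × 0.25 = 2.235
  [4.75→6.25]: (8.47+4.50)/2 × 1.5 = 9.7275
  Sum = 144.8975 mcg/mL·h
IV tail: 4.50/0.421 = 10.689; AUC_iv,0→∞ = 144.8975 + 10.689 = 155.5865 mcg/mL·h
Trapezoidal AUC_0→15 (oral suspension):
  [0→1.5]: (0.00+18.13)/2 × 1.5 = 13.5975
  [1.5→2]: (18.13+16.94)/2 × 0.5 = 8.7675
  [2→5]: (16.94+6.06)/2 × 3 = 34.5
  [5→11]: (6.06+0.50)/2 × 6 = 19.68
  [11→14]: (0.50+0.14)/2 × 3 = 0.96
  [14→15]: (0.14+0.09)/2 × 1 = 0.115
  Sum = 77.62 mcg/mL·h
oral suspension tail: 0.09/0.421 = 0.214; AUC_ev,0→∞ = 77.62 + 0.214 = 77.834 mcg/mL·h
F = (AUC_ev/D_ev)/(AUC_iv/D_iv) = (77.834/5)/(155.5865/5) = 15.5668/31.1173 = 0.5003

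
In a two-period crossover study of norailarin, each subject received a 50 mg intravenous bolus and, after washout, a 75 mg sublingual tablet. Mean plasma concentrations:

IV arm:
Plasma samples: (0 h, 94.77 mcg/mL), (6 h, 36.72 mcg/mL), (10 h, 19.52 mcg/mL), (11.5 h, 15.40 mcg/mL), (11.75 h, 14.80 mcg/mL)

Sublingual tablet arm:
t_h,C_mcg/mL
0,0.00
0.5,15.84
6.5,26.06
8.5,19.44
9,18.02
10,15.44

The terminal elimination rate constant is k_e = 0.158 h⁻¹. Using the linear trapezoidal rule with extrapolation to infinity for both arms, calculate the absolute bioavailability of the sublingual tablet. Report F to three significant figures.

F = 0.316

Trapezoidal AUC_0→11.75 (IV):
  [0→6]: (94.77+36.72)/2 × 6 = 394.47
  [6→10]: (36.72+19.52)/2 × 4 = 112.48
  [10→11.5]: (19.52+15.40)/2 × 1.5 = 26.19
  [11.5→11.75]: (15.40+14.80)/2 × 0.25 = 3.775
  Sum = 536.915 mcg/mL·h
IV tail: 14.80/0.158 = 93.671; AUC_iv,0→∞ = 536.915 + 93.671 = 630.586 mcg/mL·h
Trapezoidal AUC_0→10 (sublingual tablet):
  [0→0.5]: (0.00+15.84)/2 × 0.5 = 3.96
  [0.5→6.5]: (15.84+26.06)/2 × 6 = 125.7
  [6.5→8.5]: (26.06+19.44)/2 × 2 = 45.5
  [8.5→9]: (19.44+18.02)/2 × 0.5 = 9.365
  [9→10]: (18.02+15.44)/2 × 1 = 16.73
  Sum = 201.255 mcg/mL·h
sublingual tablet tail: 15.44/0.158 = 97.722; AUC_ev,0→∞ = 201.255 + 97.722 = 298.977 mcg/mL·h
F = (AUC_ev/D_ev)/(AUC_iv/D_iv) = (298.977/75)/(630.586/50) = 3.98636/12.61172 = 0.3161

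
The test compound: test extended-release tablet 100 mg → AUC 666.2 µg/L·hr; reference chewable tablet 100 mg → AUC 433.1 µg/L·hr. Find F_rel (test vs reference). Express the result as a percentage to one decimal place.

F_rel = (AUC_test/D_test) / (AUC_ref/D_ref)
      = (666.2/100) / (433.1/100)
      = 6.662 / 4.331 = 1.5382 = 153.82%

F_rel = 153.8%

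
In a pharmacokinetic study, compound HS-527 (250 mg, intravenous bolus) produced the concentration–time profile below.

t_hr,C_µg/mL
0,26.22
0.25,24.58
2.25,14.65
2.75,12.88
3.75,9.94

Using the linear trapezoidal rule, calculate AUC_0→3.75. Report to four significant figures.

Trapezoidal AUC_0→3.75:
  [0→0.25]: (26.22+24.58)/2 × 0.25 = 6.35
  [0.25→2.25]: (24.58+14.65)/2 × 2 = 39.23
  [2.25→2.75]: (14.65+12.88)/2 × 0.5 = 6.8825
  [2.75→3.75]: (12.88+9.94)/2 × 1 = 11.41
  Sum = 63.8725 µg/mL·hr

AUC = 63.87 µg/mL·hr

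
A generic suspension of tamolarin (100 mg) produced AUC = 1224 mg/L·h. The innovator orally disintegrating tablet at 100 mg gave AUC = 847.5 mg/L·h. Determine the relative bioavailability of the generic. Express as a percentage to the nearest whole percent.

F_rel = (AUC_test/D_test) / (AUC_ref/D_ref)
      = (1224/100) / (847.5/100)
      = 12.24 / 8.475 = 1.4442 = 144.42%

F_rel = 144%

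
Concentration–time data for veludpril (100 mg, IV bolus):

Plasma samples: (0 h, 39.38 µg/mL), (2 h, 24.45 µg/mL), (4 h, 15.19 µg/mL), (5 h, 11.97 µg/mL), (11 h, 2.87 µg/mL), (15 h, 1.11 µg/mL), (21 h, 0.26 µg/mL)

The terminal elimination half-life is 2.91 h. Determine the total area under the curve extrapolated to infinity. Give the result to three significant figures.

AUC = 175 µg/mL·h

Trapezoidal AUC_0→21:
  [0→2]: (39.38+24.45)/2 × 2 = 63.83
  [2→4]: (24.45+15.19)/2 × 2 = 39.64
  [4→5]: (15.19+11.97)/2 × 1 = 13.58
  [5→11]: (11.97+2.87)/2 × 6 = 44.52
  [11→15]: (2.87+1.11)/2 × 4 = 7.96
  [15→21]: (1.11+0.26)/2 × 6 = 4.11
  Sum = 173.64 µg/mL·h
k_e = ln2 / t½ = 0.693147 / 2.91 = 0.2382 h^-1
Extrapolated tail: C_last / k_e = 0.26 / 0.2382 = 1.092
AUC_0→∞ = 173.64 + 1.092 = 174.732 µg/mL·h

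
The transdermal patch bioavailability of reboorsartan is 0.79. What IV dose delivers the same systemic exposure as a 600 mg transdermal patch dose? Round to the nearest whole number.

Systemic exposure from an extravascular dose = F × D_ev, so the equivalent IV dose is F × D_ev.
D_iv = F × D_ev = 0.79 × 600 = 474 mg

D_iv = 474 mg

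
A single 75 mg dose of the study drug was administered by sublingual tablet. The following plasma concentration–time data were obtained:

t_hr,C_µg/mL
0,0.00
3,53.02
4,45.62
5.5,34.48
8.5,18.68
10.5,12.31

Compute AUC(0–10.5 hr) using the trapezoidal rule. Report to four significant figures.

Trapezoidal AUC_0→10.5:
  [0→3]: (0.00+53.02)/2 × 3 = 79.53
  [3→4]: (53.02+45.62)/2 × 1 = 49.32
  [4→5.5]: (45.62+34.48)/2 × 1.5 = 60.075
  [5.5→8.5]: (34.48+18.68)/2 × 3 = 79.74
  [8.5→10.5]: (18.68+12.31)/2 × 2 = 30.99
  Sum = 299.655 µg/mL·hr

AUC = 299.7 µg/mL·hr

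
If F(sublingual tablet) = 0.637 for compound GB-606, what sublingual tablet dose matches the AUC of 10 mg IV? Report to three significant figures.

D_sublingual = 15.7 mg

For equal systemic exposure: F × D_ev = D_iv
D_ev = D_iv / F = 10 / 0.637 = 15.6986 mg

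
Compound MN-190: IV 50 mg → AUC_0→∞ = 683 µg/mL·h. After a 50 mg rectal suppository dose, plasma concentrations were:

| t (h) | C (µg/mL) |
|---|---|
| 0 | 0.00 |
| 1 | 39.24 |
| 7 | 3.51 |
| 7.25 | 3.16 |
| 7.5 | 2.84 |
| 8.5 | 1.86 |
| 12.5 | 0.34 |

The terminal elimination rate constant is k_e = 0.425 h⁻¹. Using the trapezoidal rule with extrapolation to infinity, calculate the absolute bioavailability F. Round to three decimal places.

Trapezoidal AUC_0→12.5 (rectal suppository):
  [0→1]: (0.00+39.24)/2 × 1 = 19.62
  [1→7]: (39.24+3.51)/2 × 6 = 128.25
  [7→7.25]: (3.51+3.16)/2 × 0.25 = 0.83375
  [7.25→7.5]: (3.16+2.84)/2 × 0.25 = 0.75
  [7.5→8.5]: (2.84+1.86)/2 × 1 = 2.35
  [8.5→12.5]: (1.86+0.34)/2 × 4 = 4.4
  Sum = 156.20375 µg/mL·h
Tail: C_last/k_e = 0.34/0.425 = 0.800
AUC_0→∞ (rectal suppository) = 156.20375 + 0.800 = 157.00375 µg/mL·h
F = (AUC_ev/D_ev)/(AUC_iv/D_iv) = (157.00375/50)/(683/50) = 3.140075/13.66 = 0.2299

F = 0.230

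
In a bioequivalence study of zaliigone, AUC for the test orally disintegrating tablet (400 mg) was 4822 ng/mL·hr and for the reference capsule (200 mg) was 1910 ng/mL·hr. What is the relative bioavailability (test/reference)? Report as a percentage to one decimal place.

F_rel = (AUC_test/D_test) / (AUC_ref/D_ref)
      = (4822/400) / (1910/200)
      = 12.055 / 9.55 = 1.2623 = 126.23%

F_rel = 126.2%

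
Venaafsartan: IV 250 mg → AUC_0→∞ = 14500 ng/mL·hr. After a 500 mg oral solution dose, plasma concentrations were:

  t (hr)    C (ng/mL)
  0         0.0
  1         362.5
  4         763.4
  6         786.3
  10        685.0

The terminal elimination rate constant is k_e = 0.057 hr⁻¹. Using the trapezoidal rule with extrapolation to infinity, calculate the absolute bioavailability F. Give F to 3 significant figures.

F = 0.634

Trapezoidal AUC_0→10 (oral solution):
  [0→1]: (0.0+362.5)/2 × 1 = 181.25
  [1→4]: (362.5+763.4)/2 × 3 = 1688.85
  [4→6]: (763.4+786.3)/2 × 2 = 1549.7
  [6→10]: (786.3+685.0)/2 × 4 = 2942.6
  Sum = 6362.4 ng/mL·hr
Tail: C_last/k_e = 685.0/0.057 = 12017.544
AUC_0→∞ (oral solution) = 6362.4 + 12017.544 = 18379.944 ng/mL·hr
F = (AUC_ev/D_ev)/(AUC_iv/D_iv) = (18379.944/500)/(14500/250) = 36.759888/58 = 0.6338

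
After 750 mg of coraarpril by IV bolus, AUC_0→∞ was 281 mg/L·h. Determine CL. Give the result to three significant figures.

CL = 2.67 L/h

CL = Dose_iv / AUC_0→∞
   = 750 / 281 = 2.66904 L/h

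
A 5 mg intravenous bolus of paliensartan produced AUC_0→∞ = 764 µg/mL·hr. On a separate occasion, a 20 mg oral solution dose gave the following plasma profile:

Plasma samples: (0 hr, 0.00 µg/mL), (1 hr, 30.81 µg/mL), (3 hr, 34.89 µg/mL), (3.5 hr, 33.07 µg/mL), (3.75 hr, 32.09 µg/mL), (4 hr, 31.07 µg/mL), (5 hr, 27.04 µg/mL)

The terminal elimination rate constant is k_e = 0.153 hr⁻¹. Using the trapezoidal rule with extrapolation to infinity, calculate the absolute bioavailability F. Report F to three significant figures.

Trapezoidal AUC_0→5 (oral solution):
  [0→1]: (0.00+30.81)/2 × 1 = 15.405
  [1→3]: (30.81+34.89)/2 × 2 = 65.7
  [3→3.5]: (34.89+33.07)/2 × 0.5 = 16.99
  [3.5→3.75]: (33.07+32.09)/2 × 0.25 = 8.145
  [3.75→4]: (32.09+31.07)/2 × 0.25 = 7.895
  [4→5]: (31.07+27.04)/2 × 1 = 29.055
  Sum = 143.19 µg/mL·hr
Tail: C_last/k_e = 27.04/0.153 = 176.732
AUC_0→∞ (oral solution) = 143.19 + 176.732 = 319.922 µg/mL·hr
F = (AUC_ev/D_ev)/(AUC_iv/D_iv) = (319.922/20)/(764/5) = 15.9961/152.8 = 0.1047

F = 0.105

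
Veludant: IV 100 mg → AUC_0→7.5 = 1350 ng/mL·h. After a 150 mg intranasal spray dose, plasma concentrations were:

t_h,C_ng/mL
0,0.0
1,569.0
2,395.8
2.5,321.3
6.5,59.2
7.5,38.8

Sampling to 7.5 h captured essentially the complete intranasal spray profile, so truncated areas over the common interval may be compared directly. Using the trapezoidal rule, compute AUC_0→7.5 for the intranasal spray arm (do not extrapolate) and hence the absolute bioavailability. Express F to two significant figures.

Trapezoidal AUC_0→7.5 (intranasal spray):
  [0→1]: (0.0+569.0)/2 × 1 = 284.5
  [1→2]: (569.0+395.8)/2 × 1 = 482.4
  [2→2.5]: (395.8+321.3)/2 × 0.5 = 179.275
  [2.5→6.5]: (321.3+59.2)/2 × 4 = 761.0
  [6.5→7.5]: (59.2+38.8)/2 × 1 = 49.0
  Sum = 1756.175 ng/mL·h
F = (AUC_ev/D_ev)/(AUC_iv/D_iv) = (1756.175/150)/(1350/100) = 11.7078/13.5 = 0.8672

F = 0.87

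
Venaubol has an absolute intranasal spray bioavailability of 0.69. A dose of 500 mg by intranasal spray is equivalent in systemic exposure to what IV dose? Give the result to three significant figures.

Systemic exposure from an extravascular dose = F × D_ev, so the equivalent IV dose is F × D_ev.
D_iv = F × D_ev = 0.69 × 500 = 345 mg

D_iv = 345 mg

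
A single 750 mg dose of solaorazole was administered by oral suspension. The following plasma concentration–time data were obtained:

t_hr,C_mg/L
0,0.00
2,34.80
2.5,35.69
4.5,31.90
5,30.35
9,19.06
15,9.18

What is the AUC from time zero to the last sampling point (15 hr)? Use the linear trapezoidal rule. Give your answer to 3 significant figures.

Trapezoidal AUC_0→15:
  [0→2]: (0.00+34.80)/2 × 2 = 34.8
  [2→2.5]: (34.80+35.69)/2 × 0.5 = 17.6225
  [2.5→4.5]: (35.69+31.90)/2 × 2 = 67.59
  [4.5→5]: (31.90+30.35)/2 × 0.5 = 15.5625
  [5→9]: (30.35+19.06)/2 × 4 = 98.82
  [9→15]: (19.06+9.18)/2 × 6 = 84.72
  Sum = 319.115 mg/L·hr

AUC = 319 mg/L·hr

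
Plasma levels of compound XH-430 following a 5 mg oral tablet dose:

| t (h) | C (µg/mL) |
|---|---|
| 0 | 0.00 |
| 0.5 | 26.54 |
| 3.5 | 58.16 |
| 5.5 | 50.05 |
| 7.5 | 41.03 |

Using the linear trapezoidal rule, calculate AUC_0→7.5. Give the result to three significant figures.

AUC = 333 µg/mL·h

Trapezoidal AUC_0→7.5:
  [0→0.5]: (0.00+26.54)/2 × 0.5 = 6.635
  [0.5→3.5]: (26.54+58.16)/2 × 3 = 127.05
  [3.5→5.5]: (58.16+50.05)/2 × 2 = 108.21
  [5.5→7.5]: (50.05+41.03)/2 × 2 = 91.08
  Sum = 332.975 µg/mL·h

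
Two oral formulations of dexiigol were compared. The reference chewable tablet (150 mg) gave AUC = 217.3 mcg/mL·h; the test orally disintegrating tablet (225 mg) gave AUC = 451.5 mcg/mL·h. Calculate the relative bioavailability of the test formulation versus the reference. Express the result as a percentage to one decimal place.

F_rel = (AUC_test/D_test) / (AUC_ref/D_ref)
      = (451.5/225) / (217.3/150)
      = 2.00667 / 1.44867 = 1.3852 = 138.52%

F_rel = 138.5%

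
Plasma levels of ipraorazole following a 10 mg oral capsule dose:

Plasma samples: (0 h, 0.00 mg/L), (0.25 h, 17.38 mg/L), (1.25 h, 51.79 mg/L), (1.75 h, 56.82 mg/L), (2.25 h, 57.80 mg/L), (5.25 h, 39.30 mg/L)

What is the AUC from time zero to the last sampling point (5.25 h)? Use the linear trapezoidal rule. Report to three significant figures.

AUC = 238 mg/L·h

Trapezoidal AUC_0→5.25:
  [0→0.25]: (0.00+17.38)/2 × 0.25 = 2.1725
  [0.25→1.25]: (17.38+51.79)/2 × 1 = 34.585
  [1.25→1.75]: (51.79+56.82)/2 × 0.5 = 27.1525
  [1.75→2.25]: (56.82+57.80)/2 × 0.5 = 28.655
  [2.25→5.25]: (57.80+39.30)/2 × 3 = 145.65
  Sum = 238.215 mg/L·h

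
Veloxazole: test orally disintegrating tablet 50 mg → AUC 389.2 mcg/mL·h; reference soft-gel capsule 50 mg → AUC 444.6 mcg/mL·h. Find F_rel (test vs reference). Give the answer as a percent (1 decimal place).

F_rel = (AUC_test/D_test) / (AUC_ref/D_ref)
      = (389.2/50) / (444.6/50)
      = 7.784 / 8.892 = 0.8754 = 87.54%

F_rel = 87.5%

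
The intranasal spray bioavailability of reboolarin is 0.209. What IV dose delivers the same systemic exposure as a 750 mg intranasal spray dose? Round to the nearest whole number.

Systemic exposure from an extravascular dose = F × D_ev, so the equivalent IV dose is F × D_ev.
D_iv = F × D_ev = 0.209 × 750 = 156.75 mg

D_iv = 157 mg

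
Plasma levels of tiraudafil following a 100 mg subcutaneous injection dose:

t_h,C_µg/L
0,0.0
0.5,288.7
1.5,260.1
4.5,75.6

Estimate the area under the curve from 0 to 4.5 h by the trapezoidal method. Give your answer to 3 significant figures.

Trapezoidal AUC_0→4.5:
  [0→0.5]: (0.0+288.7)/2 × 0.5 = 72.175
  [0.5→1.5]: (288.7+260.1)/2 × 1 = 274.4
  [1.5→4.5]: (260.1+75.6)/2 × 3 = 503.55
  Sum = 850.125 µg/L·h

AUC = 850 µg/L·h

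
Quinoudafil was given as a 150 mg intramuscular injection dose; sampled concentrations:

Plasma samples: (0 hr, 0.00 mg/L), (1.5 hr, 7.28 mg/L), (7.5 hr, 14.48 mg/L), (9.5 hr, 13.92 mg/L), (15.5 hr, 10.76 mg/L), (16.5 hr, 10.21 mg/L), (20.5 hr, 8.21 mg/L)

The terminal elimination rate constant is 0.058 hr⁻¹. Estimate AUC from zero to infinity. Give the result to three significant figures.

Trapezoidal AUC_0→20.5:
  [0→1.5]: (0.00+7.28)/2 × 1.5 = 5.46
  [1.5→7.5]: (7.28+14.48)/2 × 6 = 65.28
  [7.5→9.5]: (14.48+13.92)/2 × 2 = 28.4
  [9.5→15.5]: (13.92+10.76)/2 × 6 = 74.04
  [15.5→16.5]: (10.76+10.21)/2 × 1 = 10.485
  [16.5→20.5]: (10.21+8.21)/2 × 4 = 36.84
  Sum = 220.505 mg/L·hr
Extrapolated tail: C_last / k_e = 8.21 / 0.058 = 141.552
AUC_0→∞ = 220.505 + 141.552 = 362.057 mg/L·hr

AUC = 362 mg/L·hr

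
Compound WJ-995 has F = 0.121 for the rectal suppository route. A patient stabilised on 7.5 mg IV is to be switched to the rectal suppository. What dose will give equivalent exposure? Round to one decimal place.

For equal systemic exposure: F × D_ev = D_iv
D_ev = D_iv / F = 7.5 / 0.121 = 61.9835 mg

D_rectal = 62.0 mg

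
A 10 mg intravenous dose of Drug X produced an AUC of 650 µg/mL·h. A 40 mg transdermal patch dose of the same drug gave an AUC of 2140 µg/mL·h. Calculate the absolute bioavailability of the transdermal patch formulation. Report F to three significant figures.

F = 0.823

F = (AUC_ev / D_ev) / (AUC_iv / D_iv)
  = (2140/40) / (650/10)
  = 53.5 / 65 = 0.8231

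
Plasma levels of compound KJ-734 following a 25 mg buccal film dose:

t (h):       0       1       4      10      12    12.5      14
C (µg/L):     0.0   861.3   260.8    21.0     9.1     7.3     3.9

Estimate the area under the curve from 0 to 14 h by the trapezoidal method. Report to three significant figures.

Trapezoidal AUC_0→14:
  [0→1]: (0.0+861.3)/2 × 1 = 430.65
  [1→4]: (861.3+260.8)/2 × 3 = 1683.15
  [4→10]: (260.8+21.0)/2 × 6 = 845.4
  [10→12]: (21.0+9.1)/2 × 2 = 30.1
  [12→12.5]: (9.1+7.3)/2 × 0.5 = 4.1
  [12.5→14]: (7.3+3.9)/2 × 1.5 = 8.4
  Sum = 3001.8 µg/L·h

AUC = 3000 µg/L·h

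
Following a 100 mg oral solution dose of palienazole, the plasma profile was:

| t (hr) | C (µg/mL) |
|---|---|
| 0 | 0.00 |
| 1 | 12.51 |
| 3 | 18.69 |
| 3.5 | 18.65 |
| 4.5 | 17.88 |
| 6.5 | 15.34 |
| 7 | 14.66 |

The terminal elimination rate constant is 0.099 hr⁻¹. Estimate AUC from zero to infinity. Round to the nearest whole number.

Trapezoidal AUC_0→7:
  [0→1]: (0.00+12.51)/2 × 1 = 6.255
  [1→3]: (12.51+18.69)/2 × 2 = 31.2
  [3→3.5]: (18.69+18.65)/2 × 0.5 = 9.335
  [3.5→4.5]: (18.65+17.88)/2 × 1 = 18.265
  [4.5→6.5]: (17.88+15.34)/2 × 2 = 33.22
  [6.5→7]: (15.34+14.66)/2 × 0.5 = 7.5
  Sum = 105.775 µg/mL·hr
Extrapolated tail: C_last / k_e = 14.66 / 0.099 = 148.081
AUC_0→∞ = 105.775 + 148.081 = 253.856 µg/mL·hr

AUC = 254 µg/mL·hr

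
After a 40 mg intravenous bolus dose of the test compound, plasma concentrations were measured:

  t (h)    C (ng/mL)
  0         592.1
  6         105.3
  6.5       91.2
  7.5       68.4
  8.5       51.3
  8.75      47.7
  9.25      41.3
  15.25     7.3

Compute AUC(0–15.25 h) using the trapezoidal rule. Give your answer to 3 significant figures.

Trapezoidal AUC_0→15.25:
  [0→6]: (592.1+105.3)/2 × 6 = 2092.2
  [6→6.5]: (105.3+91.2)/2 × 0.5 = 49.125
  [6.5→7.5]: (91.2+68.4)/2 × 1 = 79.8
  [7.5→8.5]: (68.4+51.3)/2 × 1 = 59.85
  [8.5→8.75]: (51.3+47.7)/2 × 0.25 = 12.375
  [8.75→9.25]: (47.7+41.3)/2 × 0.5 = 22.25
  [9.25→15.25]: (41.3+7.3)/2 × 6 = 145.8
  Sum = 2461.4 ng/mL·h

AUC = 2460 ng/mL·h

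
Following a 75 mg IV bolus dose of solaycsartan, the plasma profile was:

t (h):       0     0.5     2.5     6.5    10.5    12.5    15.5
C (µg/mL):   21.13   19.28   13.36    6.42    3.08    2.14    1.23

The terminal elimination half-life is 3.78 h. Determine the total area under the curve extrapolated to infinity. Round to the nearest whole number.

Trapezoidal AUC_0→15.5:
  [0→0.5]: (21.13+19.28)/2 × 0.5 = 10.1025
  [0.5→2.5]: (19.28+13.36)/2 × 2 = 32.64
  [2.5→6.5]: (13.36+6.42)/2 × 4 = 39.56
  [6.5→10.5]: (6.42+3.08)/2 × 4 = 19.0
  [10.5→12.5]: (3.08+2.14)/2 × 2 = 5.22
  [12.5→15.5]: (2.14+1.23)/2 × 3 = 5.055
  Sum = 111.5775 µg/mL·h
k_e = ln2 / t½ = 0.693147 / 3.78 = 0.1834 h^-1
Extrapolated tail: C_last / k_e = 1.23 / 0.1834 = 6.707
AUC_0→∞ = 111.5775 + 6.707 = 118.2845 µg/mL·h

AUC = 118 µg/mL·h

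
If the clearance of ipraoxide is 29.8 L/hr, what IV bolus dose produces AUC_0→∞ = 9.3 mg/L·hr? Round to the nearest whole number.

Dose = 277 mg

Dose_iv = CL × AUC_0→∞
     = 29.8 × 9.3 = 277.14 mg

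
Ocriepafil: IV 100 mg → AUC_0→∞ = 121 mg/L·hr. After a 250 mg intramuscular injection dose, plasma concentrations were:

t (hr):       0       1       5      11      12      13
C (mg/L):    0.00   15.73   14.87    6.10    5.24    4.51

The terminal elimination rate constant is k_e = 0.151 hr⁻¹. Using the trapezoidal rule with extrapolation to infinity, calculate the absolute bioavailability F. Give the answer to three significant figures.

F = 0.570

Trapezoidal AUC_0→13 (intramuscular injection):
  [0→1]: (0.00+15.73)/2 × 1 = 7.865
  [1→5]: (15.73+14.87)/2 × 4 = 61.2
  [5→11]: (14.87+6.10)/2 × 6 = 62.91
  [11→12]: (6.10+5.24)/2 × 1 = 5.67
  [12→13]: (5.24+4.51)/2 × 1 = 4.875
  Sum = 142.52 mg/L·hr
Tail: C_last/k_e = 4.51/0.151 = 29.868
AUC_0→∞ (intramuscular injection) = 142.52 + 29.868 = 172.388 mg/L·hr
F = (AUC_ev/D_ev)/(AUC_iv/D_iv) = (172.388/250)/(121/100) = 0.689552/1.21 = 0.5699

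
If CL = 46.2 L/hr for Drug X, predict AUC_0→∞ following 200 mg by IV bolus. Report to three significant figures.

AUC = 4.33 mg/L·hr

AUC_0→∞ = Dose_iv / CL
        = 200 / 46.2 = 4.329 mg/L·hr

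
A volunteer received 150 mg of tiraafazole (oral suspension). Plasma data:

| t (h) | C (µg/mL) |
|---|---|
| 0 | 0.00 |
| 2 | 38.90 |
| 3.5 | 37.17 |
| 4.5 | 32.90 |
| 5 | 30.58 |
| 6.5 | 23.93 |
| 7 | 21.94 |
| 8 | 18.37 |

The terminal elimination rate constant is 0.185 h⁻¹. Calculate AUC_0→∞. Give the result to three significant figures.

Trapezoidal AUC_0→8:
  [0→2]: (0.00+38.90)/2 × 2 = 38.9
  [2→3.5]: (38.90+37.17)/2 × 1.5 = 57.0525
  [3.5→4.5]: (37.17+32.90)/2 × 1 = 35.035
  [4.5→5]: (32.90+30.58)/2 × 0.5 = 15.87
  [5→6.5]: (30.58+23.93)/2 × 1.5 = 40.8825
  [6.5→7]: (23.93+21.94)/2 × 0.5 = 11.4675
  [7→8]: (21.94+18.37)/2 × 1 = 20.155
  Sum = 219.3625 µg/mL·h
Extrapolated tail: C_last / k_e = 18.37 / 0.185 = 99.297
AUC_0→∞ = 219.3625 + 99.297 = 318.6595 µg/mL·h

AUC = 319 µg/mL·h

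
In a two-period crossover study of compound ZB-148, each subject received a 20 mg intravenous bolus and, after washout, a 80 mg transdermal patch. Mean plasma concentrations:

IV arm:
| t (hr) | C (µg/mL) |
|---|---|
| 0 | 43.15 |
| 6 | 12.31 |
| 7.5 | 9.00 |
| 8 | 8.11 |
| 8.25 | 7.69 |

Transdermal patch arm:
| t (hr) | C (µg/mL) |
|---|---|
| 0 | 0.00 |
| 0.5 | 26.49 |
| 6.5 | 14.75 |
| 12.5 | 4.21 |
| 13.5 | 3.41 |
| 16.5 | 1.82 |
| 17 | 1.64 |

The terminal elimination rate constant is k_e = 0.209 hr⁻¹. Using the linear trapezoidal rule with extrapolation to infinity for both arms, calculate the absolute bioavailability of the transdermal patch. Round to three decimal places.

Trapezoidal AUC_0→8.25 (IV):
  [0→6]: (43.15+12.31)/2 × 6 = 166.38
  [6→7.5]: (12.31+9.00)/2 × 1.5 = 15.9825
  [7.5→8]: (9.00+8.11)/2 × 0.5 = 4.2775
  [8→8.25]: (8.11+7.69)/2 × 0.25 = 1.975
  Sum = 188.615 µg/mL·hr
IV tail: 7.69/0.209 = 36.794; AUC_iv,0→∞ = 188.615 + 36.794 = 225.409 µg/mL·hr
Trapezoidal AUC_0→17 (transdermal patch):
  [0→0.5]: (0.00+26.49)/2 × 0.5 = 6.6225
  [0.5→6.5]: (26.49+14.75)/2 × 6 = 123.72
  [6.5→12.5]: (14.75+4.21)/2 × 6 = 56.88
  [12.5→13.5]: (4.21+3.41)/2 × 1 = 3.81
  [13.5→16.5]: (3.41+1.82)/2 × 3 = 7.845
  [16.5→17]: (1.82+1.64)/2 × 0.5 = 0.865
  Sum = 199.7425 µg/mL·hr
transdermal patch tail: 1.64/0.209 = 7.847; AUC_ev,0→∞ = 199.7425 + 7.847 = 207.5895 µg/mL·hr
F = (AUC_ev/D_ev)/(AUC_iv/D_iv) = (207.5895/80)/(225.409/20) = 2.59487/11.27045 = 0.2302

F = 0.230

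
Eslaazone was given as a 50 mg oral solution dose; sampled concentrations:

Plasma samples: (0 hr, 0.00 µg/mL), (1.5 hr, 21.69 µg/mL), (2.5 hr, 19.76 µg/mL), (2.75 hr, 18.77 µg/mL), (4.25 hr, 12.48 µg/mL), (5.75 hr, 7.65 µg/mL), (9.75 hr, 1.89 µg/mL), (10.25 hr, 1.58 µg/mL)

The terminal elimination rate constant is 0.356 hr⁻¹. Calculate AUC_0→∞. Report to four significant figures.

AUC = 104.7 µg/mL·hr

Trapezoidal AUC_0→10.25:
  [0→1.5]: (0.00+21.69)/2 × 1.5 = 16.2675
  [1.5→2.5]: (21.69+19.76)/2 × 1 = 20.725
  [2.5→2.75]: (19.76+18.77)/2 × 0.25 = 4.81625
  [2.75→4.25]: (18.77+12.48)/2 × 1.5 = 23.4375
  [4.25→5.75]: (12.48+7.65)/2 × 1.5 = 15.0975
  [5.75→9.75]: (7.65+1.89)/2 × 4 = 19.08
  [9.75→10.25]: (1.89+1.58)/2 × 0.5 = 0.8675
  Sum = 100.29125 µg/mL·hr
Extrapolated tail: C_last / k_e = 1.58 / 0.356 = 4.438
AUC_0→∞ = 100.29125 + 4.438 = 104.72925 µg/mL·hr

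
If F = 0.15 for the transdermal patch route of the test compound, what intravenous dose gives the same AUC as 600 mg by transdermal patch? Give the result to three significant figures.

Systemic exposure from an extravascular dose = F × D_ev, so the equivalent IV dose is F × D_ev.
D_iv = F × D_ev = 0.15 × 600 = 90 mg

D_iv = 90.0 mg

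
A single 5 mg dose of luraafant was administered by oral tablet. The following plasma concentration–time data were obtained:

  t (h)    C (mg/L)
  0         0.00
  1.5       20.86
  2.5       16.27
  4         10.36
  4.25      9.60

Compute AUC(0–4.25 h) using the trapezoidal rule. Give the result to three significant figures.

AUC = 56.7 mg/L·h

Trapezoidal AUC_0→4.25:
  [0→1.5]: (0.00+20.86)/2 × 1.5 = 15.645
  [1.5→2.5]: (20.86+16.27)/2 × 1 = 18.565
  [2.5→4]: (16.27+10.36)/2 × 1.5 = 19.9725
  [4→4.25]: (10.36+9.60)/2 × 0.25 = 2.495
  Sum = 56.6775 mg/L·h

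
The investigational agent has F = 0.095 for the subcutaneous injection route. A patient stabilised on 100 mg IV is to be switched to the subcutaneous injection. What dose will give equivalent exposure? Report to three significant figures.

D_subcutaneous = 1050 mg

For equal systemic exposure: F × D_ev = D_iv
D_ev = D_iv / F = 100 / 0.095 = 1052.63 mg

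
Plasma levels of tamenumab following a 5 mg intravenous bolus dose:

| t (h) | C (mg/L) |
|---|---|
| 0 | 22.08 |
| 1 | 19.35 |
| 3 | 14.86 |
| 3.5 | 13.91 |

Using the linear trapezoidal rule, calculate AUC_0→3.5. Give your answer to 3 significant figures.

Trapezoidal AUC_0→3.5:
  [0→1]: (22.08+19.35)/2 × 1 = 20.715
  [1→3]: (19.35+14.86)/2 × 2 = 34.21
  [3→3.5]: (14.86+13.91)/2 × 0.5 = 7.1925
  Sum = 62.1175 mg/L·h

AUC = 62.1 mg/L·h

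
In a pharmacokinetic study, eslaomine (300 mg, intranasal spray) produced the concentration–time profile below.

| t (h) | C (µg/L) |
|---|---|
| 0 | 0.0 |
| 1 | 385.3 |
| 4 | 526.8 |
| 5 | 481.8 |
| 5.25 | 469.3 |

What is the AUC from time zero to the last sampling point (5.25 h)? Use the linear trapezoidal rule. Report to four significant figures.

AUC = 2184 µg/L·h

Trapezoidal AUC_0→5.25:
  [0→1]: (0.0+385.3)/2 × 1 = 192.65
  [1→4]: (385.3+526.8)/2 × 3 = 1368.15
  [4→5]: (526.8+481.8)/2 × 1 = 504.3
  [5→5.25]: (481.8+469.3)/2 × 0.25 = 118.8875
  Sum = 2183.9875 µg/L·h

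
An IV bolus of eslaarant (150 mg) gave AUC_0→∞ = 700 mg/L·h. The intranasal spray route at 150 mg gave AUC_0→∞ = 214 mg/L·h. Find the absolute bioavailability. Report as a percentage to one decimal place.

F = 30.6%

F = (AUC_ev / D_ev) / (AUC_iv / D_iv)
  = (214/150) / (700/150)
  = 1.42667 / 4.66667 = 0.3057
  = 30.57%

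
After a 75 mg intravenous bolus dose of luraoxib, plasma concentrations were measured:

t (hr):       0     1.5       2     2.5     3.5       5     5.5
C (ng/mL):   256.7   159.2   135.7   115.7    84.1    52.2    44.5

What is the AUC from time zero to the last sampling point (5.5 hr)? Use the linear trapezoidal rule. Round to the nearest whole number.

Trapezoidal AUC_0→5.5:
  [0→1.5]: (256.7+159.2)/2 × 1.5 = 311.925
  [1.5→2]: (159.2+135.7)/2 × 0.5 = 73.725
  [2→2.5]: (135.7+115.7)/2 × 0.5 = 62.85
  [2.5→3.5]: (115.7+84.1)/2 × 1 = 99.9
  [3.5→5]: (84.1+52.2)/2 × 1.5 = 102.225
  [5→5.5]: (52.2+44.5)/2 × 0.5 = 24.175
  Sum = 674.8 ng/mL·hr

AUC = 675 ng/mL·hr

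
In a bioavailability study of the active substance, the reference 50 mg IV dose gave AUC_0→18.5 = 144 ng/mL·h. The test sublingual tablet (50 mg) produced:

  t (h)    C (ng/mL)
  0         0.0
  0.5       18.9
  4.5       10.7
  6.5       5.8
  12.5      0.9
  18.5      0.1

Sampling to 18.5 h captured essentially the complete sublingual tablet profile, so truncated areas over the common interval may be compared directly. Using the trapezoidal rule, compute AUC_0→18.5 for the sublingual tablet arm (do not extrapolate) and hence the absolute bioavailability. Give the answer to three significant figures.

F = 0.719

Trapezoidal AUC_0→18.5 (sublingual tablet):
  [0→0.5]: (0.0+18.9)/2 × 0.5 = 4.725
  [0.5→4.5]: (18.9+10.7)/2 × 4 = 59.2
  [4.5→6.5]: (10.7+5.8)/2 × 2 = 16.5
  [6.5→12.5]: (5.8+0.9)/2 × 6 = 20.1
  [12.5→18.5]: (0.9+0.1)/2 × 6 = 3.0
  Sum = 103.525 ng/mL·h
F = (AUC_ev/D_ev)/(AUC_iv/D_iv) = (103.525/50)/(144/50) = 2.0705/2.88 = 0.7189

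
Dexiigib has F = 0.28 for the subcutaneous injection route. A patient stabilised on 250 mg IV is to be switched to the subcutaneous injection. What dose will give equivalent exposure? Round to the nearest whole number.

For equal systemic exposure: F × D_ev = D_iv
D_ev = D_iv / F = 250 / 0.28 = 892.857 mg

D_subcutaneous = 893 mg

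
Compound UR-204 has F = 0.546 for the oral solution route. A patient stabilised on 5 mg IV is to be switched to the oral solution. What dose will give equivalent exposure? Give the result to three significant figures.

D_oral = 9.16 mg

For equal systemic exposure: F × D_ev = D_iv
D_ev = D_iv / F = 5 / 0.546 = 9.15751 mg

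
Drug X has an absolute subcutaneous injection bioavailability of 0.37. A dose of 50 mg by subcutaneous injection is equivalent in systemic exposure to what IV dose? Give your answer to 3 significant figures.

D_iv = 18.5 mg

Systemic exposure from an extravascular dose = F × D_ev, so the equivalent IV dose is F × D_ev.
D_iv = F × D_ev = 0.37 × 50 = 18.5 mg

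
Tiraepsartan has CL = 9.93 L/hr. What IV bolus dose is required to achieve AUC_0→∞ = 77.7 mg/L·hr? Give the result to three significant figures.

Dose_iv = CL × AUC_0→∞
     = 9.93 × 77.7 = 771.561 mg

Dose = 772 mg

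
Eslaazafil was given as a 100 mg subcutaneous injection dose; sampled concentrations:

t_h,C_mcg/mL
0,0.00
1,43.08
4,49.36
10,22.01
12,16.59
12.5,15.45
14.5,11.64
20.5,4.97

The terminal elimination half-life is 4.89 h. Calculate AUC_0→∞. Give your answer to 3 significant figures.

AUC = 533 mcg/mL·h

Trapezoidal AUC_0→20.5:
  [0→1]: (0.00+43.08)/2 × 1 = 21.54
  [1→4]: (43.08+49.36)/2 × 3 = 138.66
  [4→10]: (49.36+22.01)/2 × 6 = 214.11
  [10→12]: (22.01+16.59)/2 × 2 = 38.6
  [12→12.5]: (16.59+15.45)/2 × 0.5 = 8.01
  [12.5→14.5]: (15.45+11.64)/2 × 2 = 27.09
  [14.5→20.5]: (11.64+4.97)/2 × 6 = 49.83
  Sum = 497.84 mcg/mL·h
k_e = ln2 / t½ = 0.693147 / 4.89 = 0.1417 h^-1
Extrapolated tail: C_last / k_e = 4.97 / 0.1417 = 35.074
AUC_0→∞ = 497.84 + 35.074 = 532.914 mcg/mL·h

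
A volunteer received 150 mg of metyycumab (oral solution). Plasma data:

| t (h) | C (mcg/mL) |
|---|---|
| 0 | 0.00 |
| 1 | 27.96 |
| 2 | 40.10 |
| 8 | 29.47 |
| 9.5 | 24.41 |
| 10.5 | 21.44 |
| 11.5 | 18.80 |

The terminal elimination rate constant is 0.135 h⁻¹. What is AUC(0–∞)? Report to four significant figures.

AUC = 479.4 mcg/mL·h

Trapezoidal AUC_0→11.5:
  [0→1]: (0.00+27.96)/2 × 1 = 13.98
  [1→2]: (27.96+40.10)/2 × 1 = 34.03
  [2→8]: (40.10+29.47)/2 × 6 = 208.71
  [8→9.5]: (29.47+24.41)/2 × 1.5 = 40.41
  [9.5→10.5]: (24.41+21.44)/2 × 1 = 22.925
  [10.5→11.5]: (21.44+18.80)/2 × 1 = 20.12
  Sum = 340.175 mcg/mL·h
Extrapolated tail: C_last / k_e = 18.80 / 0.135 = 139.259
AUC_0→∞ = 340.175 + 139.259 = 479.434 mcg/mL·h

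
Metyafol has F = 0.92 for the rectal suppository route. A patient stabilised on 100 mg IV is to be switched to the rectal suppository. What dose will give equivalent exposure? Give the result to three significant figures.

For equal systemic exposure: F × D_ev = D_iv
D_ev = D_iv / F = 100 / 0.92 = 108.696 mg

D_rectal = 109 mg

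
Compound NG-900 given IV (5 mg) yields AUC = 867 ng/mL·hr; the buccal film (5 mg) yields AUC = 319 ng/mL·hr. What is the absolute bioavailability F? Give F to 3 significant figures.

F = (AUC_ev / D_ev) / (AUC_iv / D_iv)
  = (319/5) / (867/5)
  = 63.8 / 173.4 = 0.3679

F = 0.368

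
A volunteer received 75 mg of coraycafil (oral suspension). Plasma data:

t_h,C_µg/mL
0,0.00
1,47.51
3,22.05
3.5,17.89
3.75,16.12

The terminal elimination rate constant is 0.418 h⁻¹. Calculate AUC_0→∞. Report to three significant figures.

AUC = 146 µg/mL·h

Trapezoidal AUC_0→3.75:
  [0→1]: (0.00+47.51)/2 × 1 = 23.755
  [1→3]: (47.51+22.05)/2 × 2 = 69.56
  [3→3.5]: (22.05+17.89)/2 × 0.5 = 9.985
  [3.5→3.75]: (17.89+16.12)/2 × 0.25 = 4.25125
  Sum = 107.55125 µg/mL·h
Extrapolated tail: C_last / k_e = 16.12 / 0.418 = 38.565
AUC_0→∞ = 107.55125 + 38.565 = 146.11625 µg/mL·h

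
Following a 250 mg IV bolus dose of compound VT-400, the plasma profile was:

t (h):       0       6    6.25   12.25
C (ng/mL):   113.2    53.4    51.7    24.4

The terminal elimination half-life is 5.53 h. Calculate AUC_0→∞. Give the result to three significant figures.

Trapezoidal AUC_0→12.25:
  [0→6]: (113.2+53.4)/2 × 6 = 499.8
  [6→6.25]: (53.4+51.7)/2 × 0.25 = 13.1375
  [6.25→12.25]: (51.7+24.4)/2 × 6 = 228.3
  Sum = 741.2375 ng/mL·h
k_e = ln2 / t½ = 0.693147 / 5.53 = 0.1253 h^-1
Extrapolated tail: C_last / k_e = 24.4 / 0.1253 = 194.733
AUC_0→∞ = 741.2375 + 194.733 = 935.9705 ng/mL·h

AUC = 936 ng/mL·h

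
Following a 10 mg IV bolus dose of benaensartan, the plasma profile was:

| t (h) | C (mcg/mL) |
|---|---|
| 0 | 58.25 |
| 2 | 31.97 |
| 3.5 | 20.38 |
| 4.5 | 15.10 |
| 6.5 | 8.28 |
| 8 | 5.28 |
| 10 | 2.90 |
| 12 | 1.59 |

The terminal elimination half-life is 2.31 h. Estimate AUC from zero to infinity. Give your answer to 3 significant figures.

Trapezoidal AUC_0→12:
  [0→2]: (58.25+31.97)/2 × 2 = 90.22
  [2→3.5]: (31.97+20.38)/2 × 1.5 = 39.2625
  [3.5→4.5]: (20.38+15.10)/2 × 1 = 17.74
  [4.5→6.5]: (15.10+8.28)/2 × 2 = 23.38
  [6.5→8]: (8.28+5.28)/2 × 1.5 = 10.17
  [8→10]: (5.28+2.90)/2 × 2 = 8.18
  [10→12]: (2.90+1.59)/2 × 2 = 4.49
  Sum = 193.4425 mcg/mL·h
k_e = ln2 / t½ = 0.693147 / 2.31 = 0.3001 h^-1
Extrapolated tail: C_last / k_e = 1.59 / 0.3001 = 5.298
AUC_0→∞ = 193.4425 + 5.298 = 198.7405 mcg/mL·h

AUC = 199 mcg/mL·h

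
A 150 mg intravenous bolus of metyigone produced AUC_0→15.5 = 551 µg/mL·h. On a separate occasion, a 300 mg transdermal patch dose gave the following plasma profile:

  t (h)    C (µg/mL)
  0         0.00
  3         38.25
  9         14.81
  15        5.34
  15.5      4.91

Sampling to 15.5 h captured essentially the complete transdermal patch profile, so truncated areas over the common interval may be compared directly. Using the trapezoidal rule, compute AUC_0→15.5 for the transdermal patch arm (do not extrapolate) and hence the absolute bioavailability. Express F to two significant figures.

F = 0.25

Trapezoidal AUC_0→15.5 (transdermal patch):
  [0→3]: (0.00+38.25)/2 × 3 = 57.375
  [3→9]: (38.25+14.81)/2 × 6 = 159.18
  [9→15]: (14.81+5.34)/2 × 6 = 60.45
  [15→15.5]: (5.34+4.91)/2 × 0.5 = 2.5625
  Sum = 279.5675 µg/mL·h
F = (AUC_ev/D_ev)/(AUC_iv/D_iv) = (279.5675/300)/(551/150) = 0.931892/3.67333 = 0.2537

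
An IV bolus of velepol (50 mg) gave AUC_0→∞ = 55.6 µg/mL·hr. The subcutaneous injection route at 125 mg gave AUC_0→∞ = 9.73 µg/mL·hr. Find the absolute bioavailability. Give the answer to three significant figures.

F = (AUC_ev / D_ev) / (AUC_iv / D_iv)
  = (9.73/125) / (55.6/50)
  = 0.07784 / 1.112 = 0.0700

F = 0.0700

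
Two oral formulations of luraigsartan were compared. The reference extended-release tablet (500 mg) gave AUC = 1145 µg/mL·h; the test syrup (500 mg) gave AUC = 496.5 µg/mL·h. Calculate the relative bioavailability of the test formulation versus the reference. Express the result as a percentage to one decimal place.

F_rel = (AUC_test/D_test) / (AUC_ref/D_ref)
      = (496.5/500) / (1145/500)
      = 0.993 / 2.29 = 0.4336 = 43.36%

F_rel = 43.4%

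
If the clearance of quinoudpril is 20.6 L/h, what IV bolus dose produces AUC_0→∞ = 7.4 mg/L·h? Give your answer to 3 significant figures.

Dose_iv = CL × AUC_0→∞
     = 20.6 × 7.4 = 152.44 mg

Dose = 152 mg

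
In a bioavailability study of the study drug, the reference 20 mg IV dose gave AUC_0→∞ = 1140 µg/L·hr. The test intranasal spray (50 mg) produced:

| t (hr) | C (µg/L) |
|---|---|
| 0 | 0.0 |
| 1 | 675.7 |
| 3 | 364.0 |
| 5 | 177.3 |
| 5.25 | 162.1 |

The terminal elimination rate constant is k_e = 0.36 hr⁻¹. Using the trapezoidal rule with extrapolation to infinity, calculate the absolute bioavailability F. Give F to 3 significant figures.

Trapezoidal AUC_0→5.25 (intranasal spray):
  [0→1]: (0.0+675.7)/2 × 1 = 337.85
  [1→3]: (675.7+364.0)/2 × 2 = 1039.7
  [3→5]: (364.0+177.3)/2 × 2 = 541.3
  [5→5.25]: (177.3+162.1)/2 × 0.25 = 42.425
  Sum = 1961.275 µg/L·hr
Tail: C_last/k_e = 162.1/0.36 = 450.278
AUC_0→∞ (intranasal spray) = 1961.275 + 450.278 = 2411.553 µg/L·hr
F = (AUC_ev/D_ev)/(AUC_iv/D_iv) = (2411.553/50)/(1140/20) = 48.23106/57 = 0.8462

F = 0.846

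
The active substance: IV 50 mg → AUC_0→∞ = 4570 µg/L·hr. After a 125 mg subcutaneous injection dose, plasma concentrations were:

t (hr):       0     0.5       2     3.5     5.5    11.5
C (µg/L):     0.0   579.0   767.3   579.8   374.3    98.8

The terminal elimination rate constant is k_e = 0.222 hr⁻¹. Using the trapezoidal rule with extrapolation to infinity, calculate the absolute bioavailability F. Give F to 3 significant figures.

F = 0.436

Trapezoidal AUC_0→11.5 (subcutaneous injection):
  [0→0.5]: (0.0+579.0)/2 × 0.5 = 144.75
  [0.5→2]: (579.0+767.3)/2 × 1.5 = 1009.725
  [2→3.5]: (767.3+579.8)/2 × 1.5 = 1010.325
  [3.5→5.5]: (579.8+374.3)/2 × 2 = 954.1
  [5.5→11.5]: (374.3+98.8)/2 × 6 = 1419.3
  Sum = 4538.2 µg/L·hr
Tail: C_last/k_e = 98.8/0.222 = 445.045
AUC_0→∞ (subcutaneous injection) = 4538.2 + 445.045 = 4983.245 µg/L·hr
F = (AUC_ev/D_ev)/(AUC_iv/D_iv) = (4983.245/125)/(4570/50) = 39.86596/91.4 = 0.4362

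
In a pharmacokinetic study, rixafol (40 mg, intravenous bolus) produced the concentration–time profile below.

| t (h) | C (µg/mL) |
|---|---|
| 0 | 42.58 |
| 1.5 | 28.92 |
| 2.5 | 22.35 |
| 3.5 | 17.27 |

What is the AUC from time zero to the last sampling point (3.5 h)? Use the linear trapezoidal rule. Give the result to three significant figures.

Trapezoidal AUC_0→3.5:
  [0→1.5]: (42.58+28.92)/2 × 1.5 = 53.625
  [1.5→2.5]: (28.92+22.35)/2 × 1 = 25.635
  [2.5→3.5]: (22.35+17.27)/2 × 1 = 19.81
  Sum = 99.07 µg/mL·h

AUC = 99.1 µg/mL·h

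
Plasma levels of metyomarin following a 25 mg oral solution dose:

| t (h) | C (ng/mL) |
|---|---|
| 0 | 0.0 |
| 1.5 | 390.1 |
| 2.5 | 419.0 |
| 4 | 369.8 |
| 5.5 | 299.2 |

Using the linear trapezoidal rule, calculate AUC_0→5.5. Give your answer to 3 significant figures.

AUC = 1790 ng/mL·h

Trapezoidal AUC_0→5.5:
  [0→1.5]: (0.0+390.1)/2 × 1.5 = 292.575
  [1.5→2.5]: (390.1+419.0)/2 × 1 = 404.55
  [2.5→4]: (419.0+369.8)/2 × 1.5 = 591.6
  [4→5.5]: (369.8+299.2)/2 × 1.5 = 501.75
  Sum = 1790.475 ng/mL·h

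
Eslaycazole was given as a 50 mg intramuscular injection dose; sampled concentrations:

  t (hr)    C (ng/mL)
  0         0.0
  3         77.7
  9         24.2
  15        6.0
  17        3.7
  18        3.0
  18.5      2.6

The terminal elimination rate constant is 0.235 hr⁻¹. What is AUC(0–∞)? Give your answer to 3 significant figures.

Trapezoidal AUC_0→18.5:
  [0→3]: (0.0+77.7)/2 × 3 = 116.55
  [3→9]: (77.7+24.2)/2 × 6 = 305.7
  [9→15]: (24.2+6.0)/2 × 6 = 90.6
  [15→17]: (6.0+3.7)/2 × 2 = 9.7
  [17→18]: (3.7+3.0)/2 × 1 = 3.35
  [18→18.5]: (3.0+2.6)/2 × 0.5 = 1.4
  Sum = 527.3 ng/mL·hr
Extrapolated tail: C_last / k_e = 2.6 / 0.235 = 11.064
AUC_0→∞ = 527.3 + 11.064 = 538.364 ng/mL·hr

AUC = 538 ng/mL·hr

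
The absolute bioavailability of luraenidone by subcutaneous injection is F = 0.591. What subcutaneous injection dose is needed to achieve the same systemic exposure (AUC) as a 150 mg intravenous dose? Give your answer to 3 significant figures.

For equal systemic exposure: F × D_ev = D_iv
D_ev = D_iv / F = 150 / 0.591 = 253.807 mg

D_subcutaneous = 254 mg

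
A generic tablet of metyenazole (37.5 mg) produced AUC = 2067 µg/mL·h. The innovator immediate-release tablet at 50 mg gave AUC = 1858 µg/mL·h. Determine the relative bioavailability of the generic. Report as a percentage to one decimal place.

F_rel = (AUC_test/D_test) / (AUC_ref/D_ref)
      = (2067/37.5) / (1858/50)
      = 55.12 / 37.16 = 1.4833 = 148.33%

F_rel = 148.3%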